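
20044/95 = 210 + 94/95 = 210.99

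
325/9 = 325/9=36.11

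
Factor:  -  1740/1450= - 2^1*3^1*5^( - 1 )  =  -6/5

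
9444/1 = 9444 = 9444.00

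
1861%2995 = 1861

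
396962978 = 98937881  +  298025097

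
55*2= 110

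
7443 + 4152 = 11595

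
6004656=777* 7728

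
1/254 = 1/254= 0.00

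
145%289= 145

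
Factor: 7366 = 2^1*29^1*127^1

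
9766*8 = 78128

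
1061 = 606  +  455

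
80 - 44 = 36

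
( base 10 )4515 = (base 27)656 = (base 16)11a3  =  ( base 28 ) 5l7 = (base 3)20012020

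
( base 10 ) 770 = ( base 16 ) 302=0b1100000010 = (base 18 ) 26E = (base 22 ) 1D0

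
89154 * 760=67757040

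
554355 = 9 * 61595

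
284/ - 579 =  - 284/579= -0.49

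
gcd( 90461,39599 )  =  7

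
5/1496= 5/1496  =  0.00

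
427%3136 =427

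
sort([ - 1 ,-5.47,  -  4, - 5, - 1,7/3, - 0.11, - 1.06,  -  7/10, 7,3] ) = [ - 5.47,  -  5, - 4, - 1.06, -1, - 1,-7/10 , -0.11,7/3,3 , 7 ]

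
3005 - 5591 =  - 2586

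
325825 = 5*65165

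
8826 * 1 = 8826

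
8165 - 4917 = 3248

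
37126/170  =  218  +  33/85 =218.39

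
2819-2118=701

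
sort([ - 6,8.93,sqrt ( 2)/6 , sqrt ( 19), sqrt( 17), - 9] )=[  -  9,  -  6,sqrt(2 ) /6, sqrt(17 ),sqrt( 19),8.93]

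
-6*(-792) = 4752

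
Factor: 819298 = 2^1*17^1*24097^1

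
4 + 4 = 8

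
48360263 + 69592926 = 117953189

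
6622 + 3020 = 9642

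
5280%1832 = 1616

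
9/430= 9/430 = 0.02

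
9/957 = 3/319 = 0.01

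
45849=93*493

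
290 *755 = 218950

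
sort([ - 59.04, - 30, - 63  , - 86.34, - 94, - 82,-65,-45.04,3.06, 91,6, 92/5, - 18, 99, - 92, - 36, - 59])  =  [ - 94, - 92, - 86.34,-82,-65, - 63, - 59.04, - 59, - 45.04, - 36, - 30, - 18,3.06,6,92/5, 91,99]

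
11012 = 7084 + 3928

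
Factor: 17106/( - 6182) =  - 3^1*  11^( - 1)*281^( -1)*2851^1 = - 8553/3091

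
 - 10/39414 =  - 5/19707= -0.00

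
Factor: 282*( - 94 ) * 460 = -2^4*3^1*5^1*23^1 * 47^2 = - 12193680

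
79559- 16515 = 63044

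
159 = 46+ 113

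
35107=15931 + 19176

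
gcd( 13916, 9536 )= 4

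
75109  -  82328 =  - 7219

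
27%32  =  27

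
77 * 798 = 61446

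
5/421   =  5/421 = 0.01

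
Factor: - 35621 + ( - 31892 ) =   -  181^1*373^1 = -67513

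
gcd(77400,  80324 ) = 172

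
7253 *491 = 3561223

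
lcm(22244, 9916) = 823028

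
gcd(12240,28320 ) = 240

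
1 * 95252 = 95252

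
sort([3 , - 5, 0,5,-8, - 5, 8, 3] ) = [ - 8 , - 5, - 5,0  ,  3, 3,5,8]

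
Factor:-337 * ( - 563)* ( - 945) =  -  3^3*5^1 * 7^1*337^1*563^1 = - 179295795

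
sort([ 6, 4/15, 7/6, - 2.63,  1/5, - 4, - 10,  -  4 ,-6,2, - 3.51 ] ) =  [ - 10, - 6,-4, -4,  -  3.51 , - 2.63,  1/5, 4/15,7/6,2 , 6]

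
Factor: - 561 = - 3^1*11^1*17^1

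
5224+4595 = 9819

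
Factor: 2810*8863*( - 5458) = - 135931653740 = - 2^2 * 5^1*281^1 *2729^1*8863^1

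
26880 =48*560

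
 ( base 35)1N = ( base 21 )2G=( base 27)24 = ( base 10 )58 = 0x3a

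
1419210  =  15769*90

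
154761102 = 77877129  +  76883973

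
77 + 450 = 527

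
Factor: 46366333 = 13^2*274357^1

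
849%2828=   849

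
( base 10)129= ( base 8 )201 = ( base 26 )4p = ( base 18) 73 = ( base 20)69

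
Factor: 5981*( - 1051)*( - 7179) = 3^1*1051^1*2393^1*5981^1 = 45127416549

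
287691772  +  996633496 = 1284325268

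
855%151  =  100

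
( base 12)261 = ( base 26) DN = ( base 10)361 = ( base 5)2421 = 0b101101001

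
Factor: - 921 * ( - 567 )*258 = 2^1 * 3^6*7^1*43^1 * 307^1 = 134729406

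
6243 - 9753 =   -  3510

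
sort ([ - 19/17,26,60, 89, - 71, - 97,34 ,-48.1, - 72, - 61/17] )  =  [- 97 , - 72,-71,  -  48.1, -61/17,  -  19/17,  26,34,60,89] 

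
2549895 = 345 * 7391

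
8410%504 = 346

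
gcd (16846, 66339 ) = 1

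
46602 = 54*863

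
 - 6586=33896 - 40482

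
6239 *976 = 6089264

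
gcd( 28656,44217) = 9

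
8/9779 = 8/9779=0.00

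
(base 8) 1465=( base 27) 13b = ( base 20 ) 211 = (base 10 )821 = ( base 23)1CG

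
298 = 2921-2623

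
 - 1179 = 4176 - 5355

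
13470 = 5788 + 7682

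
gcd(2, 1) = 1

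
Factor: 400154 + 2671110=2^5*7^1*  13711^1 = 3071264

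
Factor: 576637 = 576637^1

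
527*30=15810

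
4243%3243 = 1000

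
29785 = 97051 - 67266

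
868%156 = 88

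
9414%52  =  2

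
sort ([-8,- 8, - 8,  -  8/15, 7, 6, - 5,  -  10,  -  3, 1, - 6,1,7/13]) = [- 10,-8, -8, - 8,  -  6, - 5,  -  3,  -  8/15,7/13, 1, 1, 6, 7] 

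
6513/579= 11 + 48/193 =11.25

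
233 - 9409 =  - 9176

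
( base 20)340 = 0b10100000000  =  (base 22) 2E4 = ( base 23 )29f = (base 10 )1280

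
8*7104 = 56832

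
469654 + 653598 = 1123252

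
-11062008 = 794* ( - 13932)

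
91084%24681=17041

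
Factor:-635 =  - 5^1*127^1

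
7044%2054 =882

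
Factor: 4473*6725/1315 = 3^2* 5^1*7^1*71^1 *263^(-1)*269^1 = 6016185/263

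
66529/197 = 66529/197  =  337.71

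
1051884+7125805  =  8177689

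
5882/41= 143 + 19/41 = 143.46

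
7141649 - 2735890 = 4405759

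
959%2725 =959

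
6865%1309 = 320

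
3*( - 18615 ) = -55845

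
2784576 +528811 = 3313387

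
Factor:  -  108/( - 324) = 1/3 =3^(  -  1)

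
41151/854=48 + 159/854 = 48.19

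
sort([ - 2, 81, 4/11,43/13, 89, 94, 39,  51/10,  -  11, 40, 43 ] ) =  [-11, - 2,4/11, 43/13,51/10, 39,40,43,81 , 89,  94] 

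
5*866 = 4330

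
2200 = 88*25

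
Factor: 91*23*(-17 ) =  - 7^1 * 13^1*17^1*23^1=- 35581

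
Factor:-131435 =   -  5^1*97^1*271^1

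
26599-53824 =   -  27225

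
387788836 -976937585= - 589148749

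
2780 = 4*695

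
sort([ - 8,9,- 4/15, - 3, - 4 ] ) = [ - 8,-4, - 3, - 4/15,9]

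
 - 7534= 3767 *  ( - 2)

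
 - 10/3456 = -1 + 1723/1728 =- 0.00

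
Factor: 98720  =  2^5*5^1*617^1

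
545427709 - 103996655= 441431054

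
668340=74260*9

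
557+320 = 877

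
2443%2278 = 165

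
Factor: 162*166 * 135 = 3630420=2^2*3^7*5^1*83^1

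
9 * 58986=530874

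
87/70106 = 87/70106  =  0.00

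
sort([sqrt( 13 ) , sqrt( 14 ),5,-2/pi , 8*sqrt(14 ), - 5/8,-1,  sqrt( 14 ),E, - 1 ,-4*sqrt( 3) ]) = [-4*sqrt( 3),-1, - 1, - 2/pi, - 5/8,E,sqrt(13),sqrt (14), sqrt ( 14 ),5 , 8*sqrt( 14 )]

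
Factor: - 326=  - 2^1*163^1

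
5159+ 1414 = 6573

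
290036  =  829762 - 539726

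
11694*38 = 444372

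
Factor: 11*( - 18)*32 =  - 2^6*3^2*11^1 = - 6336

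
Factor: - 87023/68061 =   -  3^( - 1)*7^( - 2 )*17^1 * 463^(-1)*5119^1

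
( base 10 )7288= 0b1110001111000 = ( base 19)113B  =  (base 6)53424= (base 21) GB1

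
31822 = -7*(-4546 ) 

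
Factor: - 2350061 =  - 7^1*113^1*2971^1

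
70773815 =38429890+32343925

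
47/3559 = 47/3559= 0.01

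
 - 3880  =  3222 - 7102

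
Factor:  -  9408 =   -  2^6*3^1*7^2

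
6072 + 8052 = 14124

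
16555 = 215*77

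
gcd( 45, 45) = 45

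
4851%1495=366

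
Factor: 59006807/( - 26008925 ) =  - 5^( - 2)*197^ ( - 1) *5281^( - 1 )*59006807^1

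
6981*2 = 13962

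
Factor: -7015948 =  - 2^2*103^1 * 17029^1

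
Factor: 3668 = 2^2 * 7^1*131^1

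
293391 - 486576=-193185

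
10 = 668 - 658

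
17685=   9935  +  7750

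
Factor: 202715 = 5^1*40543^1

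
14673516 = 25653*572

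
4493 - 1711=2782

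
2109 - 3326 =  - 1217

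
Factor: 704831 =41^1 * 17191^1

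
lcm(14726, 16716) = 618492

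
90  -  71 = 19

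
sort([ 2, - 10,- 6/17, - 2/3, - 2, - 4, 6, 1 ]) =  [ - 10,-4, - 2, - 2/3,-6/17,  1, 2, 6]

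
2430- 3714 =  - 1284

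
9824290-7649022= 2175268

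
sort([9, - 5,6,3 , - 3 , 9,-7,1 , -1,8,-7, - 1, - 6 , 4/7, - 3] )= [ - 7 , - 7,-6,-5, - 3,-3, - 1,-1 , 4/7,1,3,  6  ,  8, 9, 9] 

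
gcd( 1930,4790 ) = 10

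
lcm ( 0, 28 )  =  0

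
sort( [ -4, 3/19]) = [  -  4, 3/19]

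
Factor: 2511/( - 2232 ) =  - 2^ (  -  3)*3^2 = - 9/8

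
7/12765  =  7/12765 = 0.00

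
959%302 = 53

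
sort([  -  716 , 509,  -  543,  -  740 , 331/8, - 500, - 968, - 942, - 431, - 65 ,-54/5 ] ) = [ - 968,  -  942, - 740, - 716, - 543,-500, - 431, - 65,  -  54/5, 331/8, 509 ]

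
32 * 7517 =240544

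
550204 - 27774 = 522430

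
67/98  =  67/98 =0.68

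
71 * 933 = 66243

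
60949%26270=8409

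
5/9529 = 5/9529 = 0.00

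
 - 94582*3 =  - 283746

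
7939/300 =26 +139/300 = 26.46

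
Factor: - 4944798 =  - 2^1*3^2 *274711^1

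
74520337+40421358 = 114941695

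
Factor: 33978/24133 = 2^1*3^1*7^1*809^1*24133^( - 1)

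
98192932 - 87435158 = 10757774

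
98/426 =49/213 = 0.23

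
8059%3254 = 1551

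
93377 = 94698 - 1321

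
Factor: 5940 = 2^2*  3^3 *5^1*11^1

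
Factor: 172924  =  2^2 * 17^1*2543^1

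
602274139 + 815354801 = 1417628940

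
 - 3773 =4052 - 7825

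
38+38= 76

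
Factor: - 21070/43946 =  - 35/73 = -5^1 * 7^1 *73^( -1)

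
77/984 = 77/984  =  0.08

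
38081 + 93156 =131237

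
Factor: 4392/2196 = 2  =  2^1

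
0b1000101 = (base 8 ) 105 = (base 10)69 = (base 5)234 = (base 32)25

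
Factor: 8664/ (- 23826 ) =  - 2^2 * 11^ ( - 1) = - 4/11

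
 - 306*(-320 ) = 97920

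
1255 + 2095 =3350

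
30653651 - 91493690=- 60840039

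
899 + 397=1296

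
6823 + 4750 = 11573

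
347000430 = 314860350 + 32140080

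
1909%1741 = 168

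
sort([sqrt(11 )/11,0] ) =[ 0, sqrt ( 11) /11] 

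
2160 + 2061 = 4221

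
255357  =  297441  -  42084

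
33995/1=33995  =  33995.00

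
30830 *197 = 6073510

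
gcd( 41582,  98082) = 2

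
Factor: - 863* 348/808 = - 75081/202 = - 2^( - 1 )*3^1*29^1*101^( - 1)*863^1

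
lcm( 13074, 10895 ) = 65370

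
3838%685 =413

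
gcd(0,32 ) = 32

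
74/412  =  37/206 = 0.18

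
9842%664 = 546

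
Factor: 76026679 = 61^1*1246339^1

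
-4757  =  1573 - 6330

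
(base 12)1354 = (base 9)3041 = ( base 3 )10001101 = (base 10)2224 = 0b100010110000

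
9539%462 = 299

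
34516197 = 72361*477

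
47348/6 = 23674/3 = 7891.33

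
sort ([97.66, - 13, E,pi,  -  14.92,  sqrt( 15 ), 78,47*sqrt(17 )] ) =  [ - 14.92  , - 13, E,pi, sqrt(15),78,97.66,  47*sqrt(17)]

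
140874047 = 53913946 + 86960101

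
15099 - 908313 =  - 893214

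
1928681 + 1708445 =3637126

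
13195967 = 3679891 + 9516076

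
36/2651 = 36/2651 = 0.01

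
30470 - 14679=15791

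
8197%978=373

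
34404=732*47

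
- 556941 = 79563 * ( - 7 ) 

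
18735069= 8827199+9907870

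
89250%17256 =2970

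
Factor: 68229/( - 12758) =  - 2^( - 1 )  *  3^3  *  7^1*19^2 * 6379^( - 1)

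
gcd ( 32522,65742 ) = 2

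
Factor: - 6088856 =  - 2^3*17^1* 44771^1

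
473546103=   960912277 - 487366174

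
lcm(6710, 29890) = 328790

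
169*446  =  75374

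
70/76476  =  35/38238 = 0.00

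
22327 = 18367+3960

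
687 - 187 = 500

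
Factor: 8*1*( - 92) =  - 736 = - 2^5*23^1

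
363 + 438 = 801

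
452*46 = 20792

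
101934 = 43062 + 58872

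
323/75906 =323/75906  =  0.00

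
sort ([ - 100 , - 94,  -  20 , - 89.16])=[-100 , - 94,-89.16,- 20 ]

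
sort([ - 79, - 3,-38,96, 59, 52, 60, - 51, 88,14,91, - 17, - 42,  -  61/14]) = [ - 79, - 51, - 42, - 38, - 17,  -  61/14, - 3, 14,52, 59, 60,88,91,96] 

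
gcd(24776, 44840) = 152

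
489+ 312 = 801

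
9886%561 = 349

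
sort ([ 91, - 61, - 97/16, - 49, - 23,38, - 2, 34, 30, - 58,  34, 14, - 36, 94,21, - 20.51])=[ - 61, - 58,-49, - 36, - 23,- 20.51, - 97/16,-2,  14,21, 30, 34,34, 38, 91, 94] 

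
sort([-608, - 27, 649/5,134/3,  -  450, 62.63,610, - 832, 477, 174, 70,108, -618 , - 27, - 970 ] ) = [ - 970,  -  832, - 618, - 608 , - 450, - 27, - 27, 134/3, 62.63,70,108, 649/5, 174,477, 610 ]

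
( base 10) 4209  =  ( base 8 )10161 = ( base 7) 15162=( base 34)3lr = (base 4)1001301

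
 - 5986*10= - 59860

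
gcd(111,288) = 3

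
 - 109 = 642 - 751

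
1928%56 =24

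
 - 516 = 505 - 1021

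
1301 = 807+494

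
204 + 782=986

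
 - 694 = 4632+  - 5326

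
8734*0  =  0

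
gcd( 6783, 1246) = 7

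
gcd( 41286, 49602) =42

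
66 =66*1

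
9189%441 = 369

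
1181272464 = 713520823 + 467751641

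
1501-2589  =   - 1088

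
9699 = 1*9699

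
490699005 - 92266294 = 398432711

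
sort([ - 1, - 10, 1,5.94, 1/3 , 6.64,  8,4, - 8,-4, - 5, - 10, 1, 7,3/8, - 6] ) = [- 10, - 10, - 8, - 6,- 5, - 4, - 1, 1/3,3/8,  1, 1, 4,  5.94,6.64 , 7,8]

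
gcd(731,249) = 1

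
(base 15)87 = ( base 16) 7f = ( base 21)61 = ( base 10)127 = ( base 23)5c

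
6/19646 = 3/9823 = 0.00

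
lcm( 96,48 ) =96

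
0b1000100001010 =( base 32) 48a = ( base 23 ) 85F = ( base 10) 4362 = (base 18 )D86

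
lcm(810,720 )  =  6480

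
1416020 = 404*3505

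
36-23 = 13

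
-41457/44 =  - 41457/44 = - 942.20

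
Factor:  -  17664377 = - 17^1*1039081^1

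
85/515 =17/103 = 0.17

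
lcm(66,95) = 6270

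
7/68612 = 7/68612 = 0.00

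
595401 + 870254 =1465655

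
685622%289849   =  105924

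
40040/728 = 55 =55.00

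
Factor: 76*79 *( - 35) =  - 2^2*5^1*7^1*19^1*79^1 = - 210140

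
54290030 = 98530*551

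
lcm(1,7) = 7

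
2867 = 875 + 1992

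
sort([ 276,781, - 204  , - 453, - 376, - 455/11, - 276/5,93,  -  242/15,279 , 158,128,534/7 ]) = [ - 453, - 376, - 204, - 276/5, - 455/11, - 242/15,534/7, 93, 128,158, 276,279,781]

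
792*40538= 32106096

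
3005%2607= 398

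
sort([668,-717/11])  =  [ - 717/11  ,  668] 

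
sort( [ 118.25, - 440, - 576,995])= [ - 576, - 440,118.25,995 ] 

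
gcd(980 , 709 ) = 1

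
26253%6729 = 6066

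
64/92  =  16/23 = 0.70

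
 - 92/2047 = -4/89 = - 0.04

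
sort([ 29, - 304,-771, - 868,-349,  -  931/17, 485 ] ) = [-868,-771, - 349,-304,-931/17 , 29,485] 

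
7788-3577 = 4211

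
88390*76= 6717640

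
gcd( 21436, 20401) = 23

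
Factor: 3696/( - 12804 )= -28/97 = -2^2*7^1*97^( - 1)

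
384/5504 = 3/43= 0.07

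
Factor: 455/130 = 7/2= 2^(  -  1)*7^1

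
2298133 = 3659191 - 1361058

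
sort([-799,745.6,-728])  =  [-799,-728, 745.6 ] 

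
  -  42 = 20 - 62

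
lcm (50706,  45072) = 405648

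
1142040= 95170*12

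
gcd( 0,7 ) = 7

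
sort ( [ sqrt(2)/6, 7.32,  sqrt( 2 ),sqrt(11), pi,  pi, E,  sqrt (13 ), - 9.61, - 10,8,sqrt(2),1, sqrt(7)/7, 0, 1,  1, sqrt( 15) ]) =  [-10, - 9.61, 0, sqrt(2)/6,sqrt ( 7)/7  ,  1, 1, 1,sqrt( 2), sqrt( 2), E,pi, pi, sqrt( 11), sqrt( 13), sqrt ( 15), 7.32, 8]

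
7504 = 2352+5152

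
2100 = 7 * 300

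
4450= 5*890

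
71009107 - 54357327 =16651780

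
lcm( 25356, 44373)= 177492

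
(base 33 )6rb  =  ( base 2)1110100001100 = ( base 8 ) 16414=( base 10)7436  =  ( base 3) 101012102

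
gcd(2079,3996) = 27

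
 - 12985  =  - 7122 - 5863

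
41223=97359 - 56136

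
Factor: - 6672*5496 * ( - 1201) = 44039843712 =2^7 * 3^2 * 139^1*229^1 * 1201^1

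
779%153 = 14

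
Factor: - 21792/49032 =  - 4/9= - 2^2*3^( - 2 ) 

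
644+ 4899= 5543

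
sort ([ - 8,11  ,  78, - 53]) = [ - 53, - 8,  11,78 ]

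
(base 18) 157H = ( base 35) 670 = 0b1110110101011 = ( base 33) 6W5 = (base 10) 7595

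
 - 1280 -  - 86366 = 85086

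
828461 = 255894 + 572567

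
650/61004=325/30502 = 0.01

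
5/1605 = 1/321 = 0.00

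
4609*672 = 3097248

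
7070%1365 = 245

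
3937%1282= 91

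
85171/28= 3041 + 23/28 = 3041.82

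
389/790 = 389/790 = 0.49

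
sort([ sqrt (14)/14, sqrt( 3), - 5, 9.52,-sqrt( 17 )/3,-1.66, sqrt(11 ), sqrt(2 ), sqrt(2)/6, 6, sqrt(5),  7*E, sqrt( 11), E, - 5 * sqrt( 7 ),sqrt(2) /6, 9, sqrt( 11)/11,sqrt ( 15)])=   [  -  5*sqrt ( 7 ),-5, - 1.66,-sqrt ( 17)/3, sqrt(2)/6 , sqrt( 2)/6, sqrt( 14)/14 , sqrt(11)/11, sqrt (2),sqrt( 3),sqrt(5), E, sqrt (11), sqrt( 11), sqrt( 15), 6, 9, 9.52,7*E] 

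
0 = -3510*0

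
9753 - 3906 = 5847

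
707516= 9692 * 73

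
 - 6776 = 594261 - 601037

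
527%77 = 65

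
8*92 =736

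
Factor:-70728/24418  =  - 84/29 = - 2^2*3^1*7^1*29^( - 1 )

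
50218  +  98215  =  148433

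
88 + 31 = 119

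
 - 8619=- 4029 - 4590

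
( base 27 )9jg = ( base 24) C7A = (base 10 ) 7090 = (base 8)15662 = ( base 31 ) 7bm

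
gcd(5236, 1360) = 68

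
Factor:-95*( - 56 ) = 2^3 *5^1*7^1 * 19^1 = 5320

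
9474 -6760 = 2714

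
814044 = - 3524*(  -  231)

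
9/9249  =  3/3083=   0.00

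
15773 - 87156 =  - 71383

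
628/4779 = 628/4779= 0.13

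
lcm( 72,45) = 360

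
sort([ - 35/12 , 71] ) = [ - 35/12, 71] 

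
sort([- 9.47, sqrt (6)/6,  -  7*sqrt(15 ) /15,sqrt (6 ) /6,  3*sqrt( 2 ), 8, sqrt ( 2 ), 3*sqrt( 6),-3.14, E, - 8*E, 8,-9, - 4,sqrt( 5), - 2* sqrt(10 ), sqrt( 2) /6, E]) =[ - 8*E , - 9.47, - 9, - 2*sqrt( 10), - 4,-3.14,-7*sqrt(15)/15, sqrt(2)/6,sqrt( 6 ) /6, sqrt( 6 ) /6, sqrt (2), sqrt (5),E,E, 3*sqrt(2), 3*sqrt( 6 ), 8, 8 ]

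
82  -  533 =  - 451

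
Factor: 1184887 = 11^1*107717^1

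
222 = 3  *74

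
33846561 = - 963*( - 35147) 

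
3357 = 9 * 373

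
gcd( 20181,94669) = 1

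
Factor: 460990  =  2^1 * 5^1*46099^1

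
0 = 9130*0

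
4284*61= 261324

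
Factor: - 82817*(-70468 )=5835948356  =  2^2 *7^1*79^1 * 223^1*11831^1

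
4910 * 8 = 39280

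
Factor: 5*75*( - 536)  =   - 2^3*3^1*5^3*67^1 = - 201000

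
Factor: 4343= 43^1*101^1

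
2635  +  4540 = 7175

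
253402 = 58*4369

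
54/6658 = 27/3329=0.01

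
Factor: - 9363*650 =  - 2^1*3^1 * 5^2*13^1*3121^1 = - 6085950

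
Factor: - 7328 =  - 2^5*229^1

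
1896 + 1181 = 3077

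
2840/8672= 355/1084 = 0.33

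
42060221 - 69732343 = - 27672122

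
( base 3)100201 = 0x106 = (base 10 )262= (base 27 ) 9j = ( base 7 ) 523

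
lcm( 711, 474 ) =1422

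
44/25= 1 + 19/25 =1.76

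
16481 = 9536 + 6945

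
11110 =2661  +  8449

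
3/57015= 1/19005 = 0.00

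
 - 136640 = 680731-817371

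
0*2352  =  0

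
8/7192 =1/899 = 0.00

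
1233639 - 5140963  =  -3907324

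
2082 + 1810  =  3892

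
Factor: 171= 3^2* 19^1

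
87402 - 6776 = 80626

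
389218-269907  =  119311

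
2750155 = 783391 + 1966764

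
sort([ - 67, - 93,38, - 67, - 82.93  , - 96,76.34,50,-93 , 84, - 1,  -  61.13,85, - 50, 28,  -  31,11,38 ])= [ - 96,-93, - 93, - 82.93, - 67, - 67, - 61.13, - 50, - 31, - 1,11,28, 38,38,50, 76.34, 84, 85]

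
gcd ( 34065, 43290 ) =45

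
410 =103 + 307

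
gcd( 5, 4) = 1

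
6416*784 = 5030144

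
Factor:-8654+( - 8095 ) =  - 3^2 * 1861^1 = - 16749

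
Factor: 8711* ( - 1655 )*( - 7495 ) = 5^2*31^1*281^1*331^1*1499^1 = 108053203975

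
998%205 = 178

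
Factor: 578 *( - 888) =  - 513264 =-  2^4*3^1 * 17^2 *37^1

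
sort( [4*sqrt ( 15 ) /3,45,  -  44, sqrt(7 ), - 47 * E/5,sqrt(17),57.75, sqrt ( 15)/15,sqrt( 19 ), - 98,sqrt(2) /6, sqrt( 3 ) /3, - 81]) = [ - 98, - 81, - 44, - 47*E/5,sqrt ( 2) /6,  sqrt(15)/15,sqrt( 3 )/3,sqrt(7 ), sqrt( 17), sqrt(19 ), 4*sqrt(15 ) /3, 45,57.75]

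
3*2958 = 8874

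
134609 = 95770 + 38839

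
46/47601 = 46/47601 = 0.00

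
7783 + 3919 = 11702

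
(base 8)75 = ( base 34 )1r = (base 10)61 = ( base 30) 21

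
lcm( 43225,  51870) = 259350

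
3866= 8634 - 4768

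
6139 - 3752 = 2387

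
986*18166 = 17911676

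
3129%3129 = 0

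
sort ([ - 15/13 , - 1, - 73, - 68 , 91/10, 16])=[  -  73,-68,  -  15/13,  -  1,  91/10, 16]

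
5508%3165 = 2343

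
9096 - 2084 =7012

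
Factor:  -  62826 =  -  2^1*3^1 * 37^1 * 283^1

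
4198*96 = 403008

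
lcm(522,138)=12006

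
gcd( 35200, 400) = 400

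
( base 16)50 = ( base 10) 80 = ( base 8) 120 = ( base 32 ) 2G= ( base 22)3e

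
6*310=1860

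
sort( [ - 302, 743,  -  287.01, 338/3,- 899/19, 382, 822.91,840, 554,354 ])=[-302, - 287.01, - 899/19, 338/3, 354 , 382,554, 743, 822.91, 840] 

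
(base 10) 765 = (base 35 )LU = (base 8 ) 1375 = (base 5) 11030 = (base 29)qb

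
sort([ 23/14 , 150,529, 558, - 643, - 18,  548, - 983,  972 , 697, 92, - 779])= [ - 983, - 779, - 643,  -  18, 23/14, 92, 150,529,548,558 , 697,972 ]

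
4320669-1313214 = 3007455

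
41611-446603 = - 404992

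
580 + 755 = 1335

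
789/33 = 23 + 10/11 = 23.91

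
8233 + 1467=9700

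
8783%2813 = 344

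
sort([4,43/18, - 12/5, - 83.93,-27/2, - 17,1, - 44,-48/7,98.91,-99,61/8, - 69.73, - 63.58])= [ - 99, - 83.93, - 69.73, - 63.58 , - 44,-17, - 27/2, - 48/7, - 12/5, 1, 43/18,4, 61/8,98.91]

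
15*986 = 14790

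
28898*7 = 202286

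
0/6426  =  0  =  0.00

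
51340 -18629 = 32711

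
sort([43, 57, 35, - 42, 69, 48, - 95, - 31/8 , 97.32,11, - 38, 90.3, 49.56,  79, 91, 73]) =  [  -  95, - 42, - 38, - 31/8, 11, 35, 43 , 48, 49.56, 57 , 69, 73, 79, 90.3,91, 97.32]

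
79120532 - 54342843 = 24777689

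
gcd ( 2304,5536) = 32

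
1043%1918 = 1043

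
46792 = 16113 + 30679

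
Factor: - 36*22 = -792 = -2^3*3^2*11^1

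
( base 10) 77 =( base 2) 1001101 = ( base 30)2H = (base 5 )302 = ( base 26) 2p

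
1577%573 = 431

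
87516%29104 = 204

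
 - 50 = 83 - 133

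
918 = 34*27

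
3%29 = 3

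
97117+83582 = 180699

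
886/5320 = 443/2660= 0.17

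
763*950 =724850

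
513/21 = 24+3/7 = 24.43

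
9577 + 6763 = 16340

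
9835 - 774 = 9061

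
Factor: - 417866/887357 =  - 2^1*19^ (-1)*46703^ ( - 1 )*208933^1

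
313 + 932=1245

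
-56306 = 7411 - 63717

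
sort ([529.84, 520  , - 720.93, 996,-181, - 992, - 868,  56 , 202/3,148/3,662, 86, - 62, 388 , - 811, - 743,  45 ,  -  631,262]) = [ - 992, - 868, - 811, - 743, - 720.93, - 631, - 181, - 62, 45, 148/3,  56, 202/3, 86 , 262,388, 520, 529.84,662, 996 ]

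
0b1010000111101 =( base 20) CJ1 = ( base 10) 5181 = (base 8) 12075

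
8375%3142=2091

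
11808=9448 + 2360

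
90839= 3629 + 87210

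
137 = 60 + 77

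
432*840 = 362880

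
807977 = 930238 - 122261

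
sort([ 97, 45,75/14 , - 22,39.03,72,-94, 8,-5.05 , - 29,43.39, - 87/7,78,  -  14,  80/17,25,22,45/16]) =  [ - 94, - 29, - 22,  -  14, - 87/7, - 5.05, 45/16,80/17 , 75/14, 8,22,  25,39.03, 43.39,45,72,78, 97 ] 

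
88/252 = 22/63=0.35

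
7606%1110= 946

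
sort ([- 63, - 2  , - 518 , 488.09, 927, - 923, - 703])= [ - 923, - 703, - 518, - 63  ,-2, 488.09, 927] 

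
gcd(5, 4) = 1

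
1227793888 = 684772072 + 543021816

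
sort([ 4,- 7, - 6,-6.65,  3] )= [ - 7,-6.65, - 6, 3,4]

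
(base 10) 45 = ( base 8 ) 55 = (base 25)1k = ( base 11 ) 41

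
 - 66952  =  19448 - 86400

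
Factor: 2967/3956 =2^(-2)*3^1 = 3/4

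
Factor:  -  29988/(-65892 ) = 147/323 = 3^1 * 7^2* 17^( - 1)*19^(  -  1)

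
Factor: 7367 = 53^1*  139^1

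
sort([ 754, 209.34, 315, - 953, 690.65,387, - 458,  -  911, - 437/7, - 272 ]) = [ - 953, - 911,-458 , - 272, - 437/7, 209.34,315,387, 690.65 , 754 ]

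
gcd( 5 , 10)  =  5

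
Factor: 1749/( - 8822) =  - 159/802 = - 2^ ( - 1)*3^1*53^1*401^ ( - 1) 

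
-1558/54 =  - 779/27 = -28.85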